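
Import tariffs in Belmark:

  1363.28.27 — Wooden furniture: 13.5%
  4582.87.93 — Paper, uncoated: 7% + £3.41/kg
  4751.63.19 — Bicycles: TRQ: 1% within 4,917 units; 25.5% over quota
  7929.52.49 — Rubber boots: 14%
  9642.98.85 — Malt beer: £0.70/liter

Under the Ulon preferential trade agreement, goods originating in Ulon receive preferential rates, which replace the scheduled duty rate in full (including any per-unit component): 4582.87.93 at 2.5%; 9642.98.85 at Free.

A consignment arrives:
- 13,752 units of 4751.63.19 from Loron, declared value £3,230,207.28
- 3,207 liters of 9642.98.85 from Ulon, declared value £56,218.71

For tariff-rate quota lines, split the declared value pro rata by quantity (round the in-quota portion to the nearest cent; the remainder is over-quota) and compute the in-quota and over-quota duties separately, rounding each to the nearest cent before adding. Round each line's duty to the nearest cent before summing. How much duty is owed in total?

Line 1 (4751.63.19, Loron, 13,752 units, £3,230,207.28):
Code 4751.63.19 is under a tariff-rate quota (threshold 4,917 units). In-quota: 4,917 units at 1%; over-quota: 8,835 units at 25.5%.
Pro-rata value split: in-quota = £3,230,207.28 × 4,917/13,752 = £1,154,954.13; over-quota = £3,230,207.28 − £1,154,954.13 = £2,075,253.15.
In-quota duty = £1,154,954.13 × 1% = £11,549.54. Over-quota duty = £2,075,253.15 × 25.5% = £529,189.55.
Line duty = £11,549.54 + £529,189.55 = £540,739.09.
Line 2 (9642.98.85, Ulon, 3,207 liters, £56,218.71):
Base rate for 9642.98.85 is £0.70/liter.
Origin Ulon qualifies under the Belmark–Ulon agreement and 9642.98.85 is covered: preferential rate Free applies instead.
Duty = £56,218.71 × 0% = £0.00.
Total = £540,739.09 + £0.00 = £540,739.09.

£540,739.09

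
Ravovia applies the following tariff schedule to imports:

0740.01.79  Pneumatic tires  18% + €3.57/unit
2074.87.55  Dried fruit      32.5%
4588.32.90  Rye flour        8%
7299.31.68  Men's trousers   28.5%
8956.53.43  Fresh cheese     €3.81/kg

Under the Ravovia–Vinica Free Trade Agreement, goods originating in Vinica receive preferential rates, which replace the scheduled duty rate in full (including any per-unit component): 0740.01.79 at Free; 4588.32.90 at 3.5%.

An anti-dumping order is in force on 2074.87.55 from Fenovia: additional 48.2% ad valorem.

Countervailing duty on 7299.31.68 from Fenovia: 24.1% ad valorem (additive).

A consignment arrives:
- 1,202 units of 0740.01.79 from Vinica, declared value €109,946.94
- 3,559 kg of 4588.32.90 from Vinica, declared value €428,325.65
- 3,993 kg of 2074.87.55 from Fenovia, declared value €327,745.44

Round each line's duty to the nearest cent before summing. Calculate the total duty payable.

Line 1 (0740.01.79, Vinica, 1,202 units, €109,946.94):
Base rate for 0740.01.79 is 18% + €3.57/unit.
Origin Vinica qualifies under the Ravovia–Vinica agreement and 0740.01.79 is covered: preferential rate Free applies instead.
Duty = €109,946.94 × 0% = €0.00.
Line 2 (4588.32.90, Vinica, 3,559 kg, €428,325.65):
Base rate for 4588.32.90 is 8%.
Origin Vinica qualifies under the Ravovia–Vinica agreement and 4588.32.90 is covered: preferential rate 3.5% applies instead.
Duty = €428,325.65 × 3.5% = €14,991.40.
Line 3 (2074.87.55, Fenovia, 3,993 kg, €327,745.44):
Base rate for 2074.87.55 is 32.5%.
Additional duty on 2074.87.55 from Fenovia: +48.2%. Applied ad valorem rate: 32.5% + 48.2% = 80.7%.
Duty = €327,745.44 × 80.7% = €264,490.57.
Total = €0.00 + €14,991.40 + €264,490.57 = €279,481.97.

€279,481.97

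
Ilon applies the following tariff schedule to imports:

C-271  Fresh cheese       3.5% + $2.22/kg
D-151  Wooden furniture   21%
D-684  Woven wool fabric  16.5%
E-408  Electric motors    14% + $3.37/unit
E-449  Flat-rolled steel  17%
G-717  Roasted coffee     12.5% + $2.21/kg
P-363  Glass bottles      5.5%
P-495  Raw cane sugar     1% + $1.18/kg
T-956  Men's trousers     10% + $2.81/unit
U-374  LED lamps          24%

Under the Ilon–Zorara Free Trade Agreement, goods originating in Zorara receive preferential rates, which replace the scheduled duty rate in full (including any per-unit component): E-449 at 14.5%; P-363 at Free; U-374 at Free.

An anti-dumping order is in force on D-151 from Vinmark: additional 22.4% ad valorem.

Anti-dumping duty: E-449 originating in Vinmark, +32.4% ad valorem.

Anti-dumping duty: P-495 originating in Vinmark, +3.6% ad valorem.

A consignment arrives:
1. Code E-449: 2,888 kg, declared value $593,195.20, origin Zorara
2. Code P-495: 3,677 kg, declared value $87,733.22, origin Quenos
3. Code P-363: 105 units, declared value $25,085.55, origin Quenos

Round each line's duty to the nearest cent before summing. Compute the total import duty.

$92,609.20

Line 1 (E-449, Zorara, 2,888 kg, $593,195.20):
Base rate for E-449 is 17%.
Origin Zorara qualifies under the Ilon–Zorara agreement and E-449 is covered: preferential rate 14.5% applies instead.
The additional-duty order on E-449 targets Vinmark, not Zorara; it does not apply.
Duty = $593,195.20 × 14.5% = $86,013.30.
Line 2 (P-495, Quenos, 3,677 kg, $87,733.22):
Base rate for P-495 is 1% + $1.18/kg.
The additional-duty order on P-495 targets Vinmark, not Quenos; it does not apply.
Duty = $87,733.22 × 1% + 3,677 × $1.18 = $5,216.19.
Line 3 (P-363, Quenos, 105 units, $25,085.55):
Base rate for P-363 is 5.5%.
P-363 has an FTA preferential rate, but origin Quenos is not Zorara; base rate stands.
Duty = $25,085.55 × 5.5% = $1,379.71.
Total = $86,013.30 + $5,216.19 + $1,379.71 = $92,609.20.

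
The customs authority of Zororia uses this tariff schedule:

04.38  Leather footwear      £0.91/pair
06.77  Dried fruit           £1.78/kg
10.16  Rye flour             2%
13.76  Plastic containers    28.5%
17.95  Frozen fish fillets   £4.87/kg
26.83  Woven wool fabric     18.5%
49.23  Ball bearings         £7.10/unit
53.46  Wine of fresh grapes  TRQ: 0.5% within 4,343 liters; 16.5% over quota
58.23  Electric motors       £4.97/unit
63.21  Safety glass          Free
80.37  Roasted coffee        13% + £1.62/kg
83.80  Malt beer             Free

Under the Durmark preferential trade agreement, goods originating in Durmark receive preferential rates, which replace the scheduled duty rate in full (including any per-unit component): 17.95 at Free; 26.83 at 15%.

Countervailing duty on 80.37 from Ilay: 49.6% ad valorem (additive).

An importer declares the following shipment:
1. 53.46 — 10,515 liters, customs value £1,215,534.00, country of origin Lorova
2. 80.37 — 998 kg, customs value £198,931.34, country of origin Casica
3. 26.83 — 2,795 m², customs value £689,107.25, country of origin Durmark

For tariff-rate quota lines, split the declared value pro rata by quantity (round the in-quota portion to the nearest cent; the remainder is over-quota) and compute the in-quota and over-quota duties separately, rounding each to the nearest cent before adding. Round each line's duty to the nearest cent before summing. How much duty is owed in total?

£251,078.90

Line 1 (53.46, Lorova, 10,515 liters, £1,215,534.00):
Code 53.46 is under a tariff-rate quota (threshold 4,343 liters). In-quota: 4,343 liters at 0.5%; over-quota: 6,172 liters at 16.5%.
Pro-rata value split: in-quota = £1,215,534.00 × 4,343/10,515 = £502,050.80; over-quota = £1,215,534.00 − £502,050.80 = £713,483.20.
In-quota duty = £502,050.80 × 0.5% = £2,510.25. Over-quota duty = £713,483.20 × 16.5% = £117,724.73.
Line duty = £2,510.25 + £117,724.73 = £120,234.98.
Line 2 (80.37, Casica, 998 kg, £198,931.34):
Base rate for 80.37 is 13% + £1.62/kg.
The additional-duty order on 80.37 targets Ilay, not Casica; it does not apply.
Duty = £198,931.34 × 13% + 998 × £1.62 = £27,477.83.
Line 3 (26.83, Durmark, 2,795 m², £689,107.25):
Base rate for 26.83 is 18.5%.
Origin Durmark qualifies under the Zororia–Durmark agreement and 26.83 is covered: preferential rate 15% applies instead.
Duty = £689,107.25 × 15% = £103,366.09.
Total = £120,234.98 + £27,477.83 + £103,366.09 = £251,078.90.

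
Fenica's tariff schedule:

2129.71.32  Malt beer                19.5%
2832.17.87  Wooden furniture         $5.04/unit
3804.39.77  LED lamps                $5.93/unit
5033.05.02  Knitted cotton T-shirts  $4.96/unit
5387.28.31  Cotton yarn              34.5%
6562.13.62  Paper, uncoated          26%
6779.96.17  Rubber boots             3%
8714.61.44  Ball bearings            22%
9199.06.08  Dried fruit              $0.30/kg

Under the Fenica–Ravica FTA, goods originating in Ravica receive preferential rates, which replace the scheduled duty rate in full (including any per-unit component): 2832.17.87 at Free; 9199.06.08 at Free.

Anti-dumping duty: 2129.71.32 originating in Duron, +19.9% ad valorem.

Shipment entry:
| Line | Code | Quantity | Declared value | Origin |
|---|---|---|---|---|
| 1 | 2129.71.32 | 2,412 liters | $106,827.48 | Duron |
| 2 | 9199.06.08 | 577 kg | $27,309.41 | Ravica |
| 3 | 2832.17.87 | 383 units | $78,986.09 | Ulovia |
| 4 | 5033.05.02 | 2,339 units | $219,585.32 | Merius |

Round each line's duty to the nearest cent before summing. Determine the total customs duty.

$55,621.79

Line 1 (2129.71.32, Duron, 2,412 liters, $106,827.48):
Base rate for 2129.71.32 is 19.5%.
Additional duty on 2129.71.32 from Duron: +19.9%. Applied ad valorem rate: 19.5% + 19.9% = 39.4%.
Duty = $106,827.48 × 39.4% = $42,090.03.
Line 2 (9199.06.08, Ravica, 577 kg, $27,309.41):
Base rate for 9199.06.08 is $0.30/kg.
Origin Ravica qualifies under the Fenica–Ravica agreement and 9199.06.08 is covered: preferential rate Free applies instead.
Duty = $27,309.41 × 0% = $0.00.
Line 3 (2832.17.87, Ulovia, 383 units, $78,986.09):
Base rate for 2832.17.87 is $5.04/unit.
2832.17.87 has an FTA preferential rate, but origin Ulovia is not Ravica; base rate stands.
Duty = 383 × $5.04 = $1,930.32.
Line 4 (5033.05.02, Merius, 2,339 units, $219,585.32):
Base rate for 5033.05.02 is $4.96/unit.
Duty = 2,339 × $4.96 = $11,601.44.
Total = $42,090.03 + $0.00 + $1,930.32 + $11,601.44 = $55,621.79.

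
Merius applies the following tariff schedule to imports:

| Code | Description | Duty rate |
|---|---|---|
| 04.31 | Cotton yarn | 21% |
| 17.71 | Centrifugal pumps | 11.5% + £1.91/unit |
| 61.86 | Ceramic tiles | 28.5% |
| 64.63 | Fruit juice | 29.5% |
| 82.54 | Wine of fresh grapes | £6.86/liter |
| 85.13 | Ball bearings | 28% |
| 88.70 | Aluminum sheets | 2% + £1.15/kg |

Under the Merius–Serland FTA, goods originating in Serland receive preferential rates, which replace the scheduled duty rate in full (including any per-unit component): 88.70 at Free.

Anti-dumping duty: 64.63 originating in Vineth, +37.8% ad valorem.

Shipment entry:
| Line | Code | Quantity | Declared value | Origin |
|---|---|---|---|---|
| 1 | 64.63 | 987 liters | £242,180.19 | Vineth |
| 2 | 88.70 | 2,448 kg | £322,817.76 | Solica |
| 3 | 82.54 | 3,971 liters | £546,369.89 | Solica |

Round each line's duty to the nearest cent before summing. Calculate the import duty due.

Line 1 (64.63, Vineth, 987 liters, £242,180.19):
Base rate for 64.63 is 29.5%.
Additional duty on 64.63 from Vineth: +37.8%. Applied ad valorem rate: 29.5% + 37.8% = 67.3%.
Duty = £242,180.19 × 67.3% = £162,987.27.
Line 2 (88.70, Solica, 2,448 kg, £322,817.76):
Base rate for 88.70 is 2% + £1.15/kg.
88.70 has an FTA preferential rate, but origin Solica is not Serland; base rate stands.
Duty = £322,817.76 × 2% + 2,448 × £1.15 = £9,271.56.
Line 3 (82.54, Solica, 3,971 liters, £546,369.89):
Base rate for 82.54 is £6.86/liter.
Duty = 3,971 × £6.86 = £27,241.06.
Total = £162,987.27 + £9,271.56 + £27,241.06 = £199,499.89.

£199,499.89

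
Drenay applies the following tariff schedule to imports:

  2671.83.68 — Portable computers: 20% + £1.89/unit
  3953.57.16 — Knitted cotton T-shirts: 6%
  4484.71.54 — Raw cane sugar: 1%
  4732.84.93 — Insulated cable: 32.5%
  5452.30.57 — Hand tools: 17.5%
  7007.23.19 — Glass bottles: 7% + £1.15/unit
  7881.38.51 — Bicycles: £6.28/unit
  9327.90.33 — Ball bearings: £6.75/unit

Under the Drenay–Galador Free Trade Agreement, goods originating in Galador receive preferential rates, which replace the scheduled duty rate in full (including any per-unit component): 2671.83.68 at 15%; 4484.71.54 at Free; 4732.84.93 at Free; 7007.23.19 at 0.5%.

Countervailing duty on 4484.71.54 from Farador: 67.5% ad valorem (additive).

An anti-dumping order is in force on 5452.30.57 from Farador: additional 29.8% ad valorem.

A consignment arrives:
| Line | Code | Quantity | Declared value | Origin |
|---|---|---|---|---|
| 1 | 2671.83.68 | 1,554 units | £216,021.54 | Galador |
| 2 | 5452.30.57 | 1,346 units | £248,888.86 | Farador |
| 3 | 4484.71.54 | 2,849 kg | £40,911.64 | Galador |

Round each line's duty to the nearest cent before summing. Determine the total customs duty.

Line 1 (2671.83.68, Galador, 1,554 units, £216,021.54):
Base rate for 2671.83.68 is 20% + £1.89/unit.
Origin Galador qualifies under the Drenay–Galador agreement and 2671.83.68 is covered: preferential rate 15% applies instead.
Duty = £216,021.54 × 15% = £32,403.23.
Line 2 (5452.30.57, Farador, 1,346 units, £248,888.86):
Base rate for 5452.30.57 is 17.5%.
Additional duty on 5452.30.57 from Farador: +29.8%. Applied ad valorem rate: 17.5% + 29.8% = 47.3%.
Duty = £248,888.86 × 47.3% = £117,724.43.
Line 3 (4484.71.54, Galador, 2,849 kg, £40,911.64):
Base rate for 4484.71.54 is 1%.
Origin Galador qualifies under the Drenay–Galador agreement and 4484.71.54 is covered: preferential rate Free applies instead.
The additional-duty order on 4484.71.54 targets Farador, not Galador; it does not apply.
Duty = £40,911.64 × 0% = £0.00.
Total = £32,403.23 + £117,724.43 + £0.00 = £150,127.66.

£150,127.66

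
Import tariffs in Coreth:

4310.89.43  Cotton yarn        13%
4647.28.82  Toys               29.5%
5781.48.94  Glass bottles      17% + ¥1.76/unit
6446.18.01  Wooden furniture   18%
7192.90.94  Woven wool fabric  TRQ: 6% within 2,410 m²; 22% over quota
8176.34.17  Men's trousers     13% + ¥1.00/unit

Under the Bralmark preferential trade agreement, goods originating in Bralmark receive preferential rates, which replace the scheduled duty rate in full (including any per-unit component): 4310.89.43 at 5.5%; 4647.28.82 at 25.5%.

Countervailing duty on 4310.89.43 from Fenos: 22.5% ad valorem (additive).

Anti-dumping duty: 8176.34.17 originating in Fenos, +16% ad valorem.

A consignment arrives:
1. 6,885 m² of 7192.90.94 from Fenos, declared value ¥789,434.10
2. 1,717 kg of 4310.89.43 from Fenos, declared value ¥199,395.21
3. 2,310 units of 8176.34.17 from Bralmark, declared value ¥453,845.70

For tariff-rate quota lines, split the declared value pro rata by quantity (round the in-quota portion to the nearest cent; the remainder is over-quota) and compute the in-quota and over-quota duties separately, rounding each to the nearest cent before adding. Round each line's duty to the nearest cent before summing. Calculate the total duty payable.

Line 1 (7192.90.94, Fenos, 6,885 m², ¥789,434.10):
Code 7192.90.94 is under a tariff-rate quota (threshold 2,410 m²). In-quota: 2,410 m² at 6%; over-quota: 4,475 m² at 22%.
Pro-rata value split: in-quota = ¥789,434.10 × 2,410/6,885 = ¥276,330.60; over-quota = ¥789,434.10 − ¥276,330.60 = ¥513,103.50.
In-quota duty = ¥276,330.60 × 6% = ¥16,579.84. Over-quota duty = ¥513,103.50 × 22% = ¥112,882.77.
Line duty = ¥16,579.84 + ¥112,882.77 = ¥129,462.61.
Line 2 (4310.89.43, Fenos, 1,717 kg, ¥199,395.21):
Base rate for 4310.89.43 is 13%.
4310.89.43 has an FTA preferential rate, but origin Fenos is not Bralmark; base rate stands.
Additional duty on 4310.89.43 from Fenos: +22.5%. Applied ad valorem rate: 13% + 22.5% = 35.5%.
Duty = ¥199,395.21 × 35.5% = ¥70,785.30.
Line 3 (8176.34.17, Bralmark, 2,310 units, ¥453,845.70):
Base rate for 8176.34.17 is 13% + ¥1.00/unit.
Origin Bralmark is the FTA partner but 8176.34.17 is not on the preference list; base rate stands.
The additional-duty order on 8176.34.17 targets Fenos, not Bralmark; it does not apply.
Duty = ¥453,845.70 × 13% + 2,310 × ¥1.00 = ¥61,309.94.
Total = ¥129,462.61 + ¥70,785.30 + ¥61,309.94 = ¥261,557.85.

¥261,557.85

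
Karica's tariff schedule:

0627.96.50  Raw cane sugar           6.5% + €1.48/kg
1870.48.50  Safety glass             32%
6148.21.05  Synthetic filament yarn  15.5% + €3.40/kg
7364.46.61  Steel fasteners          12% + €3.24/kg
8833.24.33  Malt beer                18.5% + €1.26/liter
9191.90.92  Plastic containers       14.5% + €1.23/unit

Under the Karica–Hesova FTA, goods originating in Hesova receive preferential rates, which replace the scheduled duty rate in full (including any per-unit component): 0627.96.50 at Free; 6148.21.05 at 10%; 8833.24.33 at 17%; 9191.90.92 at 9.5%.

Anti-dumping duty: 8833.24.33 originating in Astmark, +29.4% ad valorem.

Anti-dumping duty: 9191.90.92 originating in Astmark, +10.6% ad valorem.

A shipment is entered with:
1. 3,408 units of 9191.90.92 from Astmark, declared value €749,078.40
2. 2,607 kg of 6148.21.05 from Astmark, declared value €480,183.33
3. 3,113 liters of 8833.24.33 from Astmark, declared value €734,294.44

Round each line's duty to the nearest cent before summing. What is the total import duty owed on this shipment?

€631,152.16

Line 1 (9191.90.92, Astmark, 3,408 units, €749,078.40):
Base rate for 9191.90.92 is 14.5% + €1.23/unit.
9191.90.92 has an FTA preferential rate, but origin Astmark is not Hesova; base rate stands.
Additional duty on 9191.90.92 from Astmark: +10.6%. Applied ad valorem rate: 14.5% + 10.6% = 25.1%.
Duty = €749,078.40 × 25.1% + 3,408 × €1.23 = €192,210.52.
Line 2 (6148.21.05, Astmark, 2,607 kg, €480,183.33):
Base rate for 6148.21.05 is 15.5% + €3.40/kg.
6148.21.05 has an FTA preferential rate, but origin Astmark is not Hesova; base rate stands.
Duty = €480,183.33 × 15.5% + 2,607 × €3.40 = €83,292.22.
Line 3 (8833.24.33, Astmark, 3,113 liters, €734,294.44):
Base rate for 8833.24.33 is 18.5% + €1.26/liter.
8833.24.33 has an FTA preferential rate, but origin Astmark is not Hesova; base rate stands.
Additional duty on 8833.24.33 from Astmark: +29.4%. Applied ad valorem rate: 18.5% + 29.4% = 47.9%.
Duty = €734,294.44 × 47.9% + 3,113 × €1.26 = €355,649.42.
Total = €192,210.52 + €83,292.22 + €355,649.42 = €631,152.16.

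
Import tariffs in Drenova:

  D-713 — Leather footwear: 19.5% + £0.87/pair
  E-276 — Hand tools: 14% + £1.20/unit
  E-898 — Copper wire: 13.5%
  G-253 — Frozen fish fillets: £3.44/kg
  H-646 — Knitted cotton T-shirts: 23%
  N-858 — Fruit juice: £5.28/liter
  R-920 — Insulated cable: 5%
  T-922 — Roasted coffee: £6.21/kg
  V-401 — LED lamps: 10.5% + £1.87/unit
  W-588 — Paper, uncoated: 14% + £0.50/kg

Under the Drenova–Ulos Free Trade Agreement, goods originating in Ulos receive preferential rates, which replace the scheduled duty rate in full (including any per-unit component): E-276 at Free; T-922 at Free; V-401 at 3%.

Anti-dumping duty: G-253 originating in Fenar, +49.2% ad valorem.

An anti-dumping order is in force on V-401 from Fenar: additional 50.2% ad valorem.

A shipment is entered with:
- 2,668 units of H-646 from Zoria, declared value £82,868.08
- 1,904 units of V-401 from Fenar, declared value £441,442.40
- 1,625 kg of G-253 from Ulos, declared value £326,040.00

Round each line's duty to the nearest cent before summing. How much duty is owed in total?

£296,165.68

Line 1 (H-646, Zoria, 2,668 units, £82,868.08):
Base rate for H-646 is 23%.
Duty = £82,868.08 × 23% = £19,059.66.
Line 2 (V-401, Fenar, 1,904 units, £441,442.40):
Base rate for V-401 is 10.5% + £1.87/unit.
V-401 has an FTA preferential rate, but origin Fenar is not Ulos; base rate stands.
Additional duty on V-401 from Fenar: +50.2%. Applied ad valorem rate: 10.5% + 50.2% = 60.7%.
Duty = £441,442.40 × 60.7% + 1,904 × £1.87 = £271,516.02.
Line 3 (G-253, Ulos, 1,625 kg, £326,040.00):
Base rate for G-253 is £3.44/kg.
Origin Ulos is the FTA partner but G-253 is not on the preference list; base rate stands.
The additional-duty order on G-253 targets Fenar, not Ulos; it does not apply.
Duty = 1,625 × £3.44 = £5,590.00.
Total = £19,059.66 + £271,516.02 + £5,590.00 = £296,165.68.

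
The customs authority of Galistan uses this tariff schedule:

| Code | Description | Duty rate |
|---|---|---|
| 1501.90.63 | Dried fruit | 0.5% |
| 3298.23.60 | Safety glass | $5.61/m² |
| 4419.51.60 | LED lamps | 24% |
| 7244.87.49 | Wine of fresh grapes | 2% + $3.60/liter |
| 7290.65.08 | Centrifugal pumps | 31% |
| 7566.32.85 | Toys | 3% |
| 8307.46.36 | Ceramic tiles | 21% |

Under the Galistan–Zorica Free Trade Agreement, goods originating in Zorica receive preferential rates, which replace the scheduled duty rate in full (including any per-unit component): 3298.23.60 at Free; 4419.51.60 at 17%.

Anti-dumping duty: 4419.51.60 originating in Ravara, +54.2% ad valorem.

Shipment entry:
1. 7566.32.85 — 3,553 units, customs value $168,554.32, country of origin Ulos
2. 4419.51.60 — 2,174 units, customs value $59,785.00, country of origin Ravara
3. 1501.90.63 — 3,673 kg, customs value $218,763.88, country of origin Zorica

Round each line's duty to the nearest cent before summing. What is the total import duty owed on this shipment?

Line 1 (7566.32.85, Ulos, 3,553 units, $168,554.32):
Base rate for 7566.32.85 is 3%.
Duty = $168,554.32 × 3% = $5,056.63.
Line 2 (4419.51.60, Ravara, 2,174 units, $59,785.00):
Base rate for 4419.51.60 is 24%.
4419.51.60 has an FTA preferential rate, but origin Ravara is not Zorica; base rate stands.
Additional duty on 4419.51.60 from Ravara: +54.2%. Applied ad valorem rate: 24% + 54.2% = 78.2%.
Duty = $59,785.00 × 78.2% = $46,751.87.
Line 3 (1501.90.63, Zorica, 3,673 kg, $218,763.88):
Base rate for 1501.90.63 is 0.5%.
Origin Zorica is the FTA partner but 1501.90.63 is not on the preference list; base rate stands.
Duty = $218,763.88 × 0.5% = $1,093.82.
Total = $5,056.63 + $46,751.87 + $1,093.82 = $52,902.32.

$52,902.32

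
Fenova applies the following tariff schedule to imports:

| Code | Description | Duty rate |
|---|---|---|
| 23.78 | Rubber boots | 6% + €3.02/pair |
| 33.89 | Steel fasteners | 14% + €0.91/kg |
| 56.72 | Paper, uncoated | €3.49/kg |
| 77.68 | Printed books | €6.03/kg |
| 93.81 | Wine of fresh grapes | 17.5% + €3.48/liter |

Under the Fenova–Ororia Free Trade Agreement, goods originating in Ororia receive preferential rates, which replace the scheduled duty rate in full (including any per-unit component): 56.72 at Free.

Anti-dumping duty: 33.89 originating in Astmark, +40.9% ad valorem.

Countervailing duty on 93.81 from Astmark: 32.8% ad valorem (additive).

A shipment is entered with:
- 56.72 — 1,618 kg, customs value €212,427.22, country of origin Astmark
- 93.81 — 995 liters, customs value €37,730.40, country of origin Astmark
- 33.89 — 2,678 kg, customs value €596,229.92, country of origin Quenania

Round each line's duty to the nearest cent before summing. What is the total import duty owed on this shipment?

€113,996.98

Line 1 (56.72, Astmark, 1,618 kg, €212,427.22):
Base rate for 56.72 is €3.49/kg.
56.72 has an FTA preferential rate, but origin Astmark is not Ororia; base rate stands.
Duty = 1,618 × €3.49 = €5,646.82.
Line 2 (93.81, Astmark, 995 liters, €37,730.40):
Base rate for 93.81 is 17.5% + €3.48/liter.
Additional duty on 93.81 from Astmark: +32.8%. Applied ad valorem rate: 17.5% + 32.8% = 50.3%.
Duty = €37,730.40 × 50.3% + 995 × €3.48 = €22,440.99.
Line 3 (33.89, Quenania, 2,678 kg, €596,229.92):
Base rate for 33.89 is 14% + €0.91/kg.
The additional-duty order on 33.89 targets Astmark, not Quenania; it does not apply.
Duty = €596,229.92 × 14% + 2,678 × €0.91 = €85,909.17.
Total = €5,646.82 + €22,440.99 + €85,909.17 = €113,996.98.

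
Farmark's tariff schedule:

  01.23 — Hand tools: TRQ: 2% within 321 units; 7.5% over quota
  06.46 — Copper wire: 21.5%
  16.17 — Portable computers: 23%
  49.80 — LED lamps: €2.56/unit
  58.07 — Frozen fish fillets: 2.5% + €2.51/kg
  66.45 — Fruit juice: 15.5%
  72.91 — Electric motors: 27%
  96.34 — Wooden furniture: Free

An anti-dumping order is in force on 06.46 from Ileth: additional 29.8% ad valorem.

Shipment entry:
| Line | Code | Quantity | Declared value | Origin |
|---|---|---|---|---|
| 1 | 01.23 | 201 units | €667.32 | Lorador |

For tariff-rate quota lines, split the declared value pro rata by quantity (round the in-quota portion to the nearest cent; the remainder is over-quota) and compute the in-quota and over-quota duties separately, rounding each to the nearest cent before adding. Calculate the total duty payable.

€13.35

Line 1 (01.23, Lorador, 201 units, €667.32):
Code 01.23 is under a tariff-rate quota (threshold 321 units). Quantity 201 units is within the quota, so the in-quota rate 2% applies to the full value.
Duty = €667.32 × 2% = €13.35.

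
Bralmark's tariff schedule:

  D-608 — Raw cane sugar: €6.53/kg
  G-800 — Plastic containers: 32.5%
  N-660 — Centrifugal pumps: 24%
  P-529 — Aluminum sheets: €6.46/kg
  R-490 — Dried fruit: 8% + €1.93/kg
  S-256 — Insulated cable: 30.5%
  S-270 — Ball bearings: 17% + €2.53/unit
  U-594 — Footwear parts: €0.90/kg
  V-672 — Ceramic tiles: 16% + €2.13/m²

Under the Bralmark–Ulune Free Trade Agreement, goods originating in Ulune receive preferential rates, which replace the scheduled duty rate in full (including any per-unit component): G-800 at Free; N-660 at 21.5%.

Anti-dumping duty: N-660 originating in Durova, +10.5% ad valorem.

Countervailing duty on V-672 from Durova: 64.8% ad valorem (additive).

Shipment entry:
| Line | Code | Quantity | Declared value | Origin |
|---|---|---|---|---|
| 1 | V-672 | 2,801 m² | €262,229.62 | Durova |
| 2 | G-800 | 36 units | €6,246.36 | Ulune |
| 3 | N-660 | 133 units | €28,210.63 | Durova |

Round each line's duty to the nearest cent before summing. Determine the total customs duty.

€227,580.33

Line 1 (V-672, Durova, 2,801 m², €262,229.62):
Base rate for V-672 is 16% + €2.13/m².
Additional duty on V-672 from Durova: +64.8%. Applied ad valorem rate: 16% + 64.8% = 80.8%.
Duty = €262,229.62 × 80.8% + 2,801 × €2.13 = €217,847.66.
Line 2 (G-800, Ulune, 36 units, €6,246.36):
Base rate for G-800 is 32.5%.
Origin Ulune qualifies under the Bralmark–Ulune agreement and G-800 is covered: preferential rate Free applies instead.
Duty = €6,246.36 × 0% = €0.00.
Line 3 (N-660, Durova, 133 units, €28,210.63):
Base rate for N-660 is 24%.
N-660 has an FTA preferential rate, but origin Durova is not Ulune; base rate stands.
Additional duty on N-660 from Durova: +10.5%. Applied ad valorem rate: 24% + 10.5% = 34.5%.
Duty = €28,210.63 × 34.5% = €9,732.67.
Total = €217,847.66 + €0.00 + €9,732.67 = €227,580.33.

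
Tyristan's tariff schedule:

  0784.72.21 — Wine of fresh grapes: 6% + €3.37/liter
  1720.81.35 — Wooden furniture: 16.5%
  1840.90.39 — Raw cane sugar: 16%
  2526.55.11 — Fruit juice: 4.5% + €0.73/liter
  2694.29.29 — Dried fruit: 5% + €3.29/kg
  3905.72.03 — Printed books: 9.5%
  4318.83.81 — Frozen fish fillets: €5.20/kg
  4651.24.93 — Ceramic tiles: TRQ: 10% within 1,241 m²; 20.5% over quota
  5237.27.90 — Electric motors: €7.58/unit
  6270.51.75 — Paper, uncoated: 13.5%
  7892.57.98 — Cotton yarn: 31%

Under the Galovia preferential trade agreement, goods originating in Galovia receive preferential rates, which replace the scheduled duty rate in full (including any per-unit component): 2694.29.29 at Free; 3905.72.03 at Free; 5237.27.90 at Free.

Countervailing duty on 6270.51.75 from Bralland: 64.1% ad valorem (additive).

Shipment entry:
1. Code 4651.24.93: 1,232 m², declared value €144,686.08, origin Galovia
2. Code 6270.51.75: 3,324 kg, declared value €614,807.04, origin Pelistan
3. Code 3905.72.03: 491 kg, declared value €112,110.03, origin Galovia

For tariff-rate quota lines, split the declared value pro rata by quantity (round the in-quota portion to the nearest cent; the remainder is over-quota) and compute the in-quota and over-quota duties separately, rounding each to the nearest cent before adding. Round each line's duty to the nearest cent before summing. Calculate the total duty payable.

Line 1 (4651.24.93, Galovia, 1,232 m², €144,686.08):
Code 4651.24.93 is under a tariff-rate quota (threshold 1,241 m²). Quantity 1,232 m² is within the quota, so the in-quota rate 10% applies to the full value.
Duty = €144,686.08 × 10% = €14,468.61.
Line 2 (6270.51.75, Pelistan, 3,324 kg, €614,807.04):
Base rate for 6270.51.75 is 13.5%.
The additional-duty order on 6270.51.75 targets Bralland, not Pelistan; it does not apply.
Duty = €614,807.04 × 13.5% = €82,998.95.
Line 3 (3905.72.03, Galovia, 491 kg, €112,110.03):
Base rate for 3905.72.03 is 9.5%.
Origin Galovia qualifies under the Tyristan–Galovia agreement and 3905.72.03 is covered: preferential rate Free applies instead.
Duty = €112,110.03 × 0% = €0.00.
Total = €14,468.61 + €82,998.95 + €0.00 = €97,467.56.

€97,467.56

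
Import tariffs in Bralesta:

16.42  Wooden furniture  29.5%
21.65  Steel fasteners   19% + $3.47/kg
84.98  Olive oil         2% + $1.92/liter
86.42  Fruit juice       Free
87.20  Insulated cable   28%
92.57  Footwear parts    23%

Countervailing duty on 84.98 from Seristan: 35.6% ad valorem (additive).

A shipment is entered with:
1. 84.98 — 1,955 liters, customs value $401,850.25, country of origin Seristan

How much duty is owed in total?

$154,849.29

Line 1 (84.98, Seristan, 1,955 liters, $401,850.25):
Base rate for 84.98 is 2% + $1.92/liter.
Additional duty on 84.98 from Seristan: +35.6%. Applied ad valorem rate: 2% + 35.6% = 37.6%.
Duty = $401,850.25 × 37.6% + 1,955 × $1.92 = $154,849.29.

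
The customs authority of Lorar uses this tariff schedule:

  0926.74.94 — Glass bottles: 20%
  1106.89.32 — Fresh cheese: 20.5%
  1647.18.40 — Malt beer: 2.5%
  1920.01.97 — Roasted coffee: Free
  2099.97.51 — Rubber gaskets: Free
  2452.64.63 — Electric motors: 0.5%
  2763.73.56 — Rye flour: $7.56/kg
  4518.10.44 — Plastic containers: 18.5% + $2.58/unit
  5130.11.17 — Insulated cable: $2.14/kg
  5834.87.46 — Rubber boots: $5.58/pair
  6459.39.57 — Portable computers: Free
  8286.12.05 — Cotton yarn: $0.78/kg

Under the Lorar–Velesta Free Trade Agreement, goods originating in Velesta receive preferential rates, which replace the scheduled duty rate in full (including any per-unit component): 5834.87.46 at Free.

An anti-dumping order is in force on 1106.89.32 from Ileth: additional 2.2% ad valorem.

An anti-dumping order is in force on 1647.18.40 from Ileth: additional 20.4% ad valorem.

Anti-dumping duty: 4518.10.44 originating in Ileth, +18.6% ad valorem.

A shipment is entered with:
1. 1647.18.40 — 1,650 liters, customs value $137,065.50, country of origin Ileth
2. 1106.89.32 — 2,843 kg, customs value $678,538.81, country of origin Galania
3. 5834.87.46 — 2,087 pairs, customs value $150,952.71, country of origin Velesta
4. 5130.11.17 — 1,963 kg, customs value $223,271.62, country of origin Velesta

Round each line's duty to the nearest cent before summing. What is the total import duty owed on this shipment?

Line 1 (1647.18.40, Ileth, 1,650 liters, $137,065.50):
Base rate for 1647.18.40 is 2.5%.
Additional duty on 1647.18.40 from Ileth: +20.4%. Applied ad valorem rate: 2.5% + 20.4% = 22.9%.
Duty = $137,065.50 × 22.9% = $31,388.00.
Line 2 (1106.89.32, Galania, 2,843 kg, $678,538.81):
Base rate for 1106.89.32 is 20.5%.
The additional-duty order on 1106.89.32 targets Ileth, not Galania; it does not apply.
Duty = $678,538.81 × 20.5% = $139,100.46.
Line 3 (5834.87.46, Velesta, 2,087 pairs, $150,952.71):
Base rate for 5834.87.46 is $5.58/pair.
Origin Velesta qualifies under the Lorar–Velesta agreement and 5834.87.46 is covered: preferential rate Free applies instead.
Duty = $150,952.71 × 0% = $0.00.
Line 4 (5130.11.17, Velesta, 1,963 kg, $223,271.62):
Base rate for 5130.11.17 is $2.14/kg.
Origin Velesta is the FTA partner but 5130.11.17 is not on the preference list; base rate stands.
Duty = 1,963 × $2.14 = $4,200.82.
Total = $31,388.00 + $139,100.46 + $0.00 + $4,200.82 = $174,689.28.

$174,689.28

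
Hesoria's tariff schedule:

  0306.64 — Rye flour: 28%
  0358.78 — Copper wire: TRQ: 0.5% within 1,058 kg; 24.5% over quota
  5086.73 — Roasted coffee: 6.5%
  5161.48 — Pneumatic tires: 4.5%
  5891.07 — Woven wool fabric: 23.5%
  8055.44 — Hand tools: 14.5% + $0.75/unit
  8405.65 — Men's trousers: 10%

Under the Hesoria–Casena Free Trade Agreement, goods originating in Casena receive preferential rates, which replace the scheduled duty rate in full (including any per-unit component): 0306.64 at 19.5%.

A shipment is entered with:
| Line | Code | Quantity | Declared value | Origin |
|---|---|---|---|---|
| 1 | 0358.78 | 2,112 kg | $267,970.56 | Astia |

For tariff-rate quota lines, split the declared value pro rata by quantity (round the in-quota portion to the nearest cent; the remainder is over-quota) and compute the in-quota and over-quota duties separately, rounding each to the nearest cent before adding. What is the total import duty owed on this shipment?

$33,435.42

Line 1 (0358.78, Astia, 2,112 kg, $267,970.56):
Code 0358.78 is under a tariff-rate quota (threshold 1,058 kg). In-quota: 1,058 kg at 0.5%; over-quota: 1,054 kg at 24.5%.
Pro-rata value split: in-quota = $267,970.56 × 1,058/2,112 = $134,239.04; over-quota = $267,970.56 − $134,239.04 = $133,731.52.
In-quota duty = $134,239.04 × 0.5% = $671.20. Over-quota duty = $133,731.52 × 24.5% = $32,764.22.
Line duty = $671.20 + $32,764.22 = $33,435.42.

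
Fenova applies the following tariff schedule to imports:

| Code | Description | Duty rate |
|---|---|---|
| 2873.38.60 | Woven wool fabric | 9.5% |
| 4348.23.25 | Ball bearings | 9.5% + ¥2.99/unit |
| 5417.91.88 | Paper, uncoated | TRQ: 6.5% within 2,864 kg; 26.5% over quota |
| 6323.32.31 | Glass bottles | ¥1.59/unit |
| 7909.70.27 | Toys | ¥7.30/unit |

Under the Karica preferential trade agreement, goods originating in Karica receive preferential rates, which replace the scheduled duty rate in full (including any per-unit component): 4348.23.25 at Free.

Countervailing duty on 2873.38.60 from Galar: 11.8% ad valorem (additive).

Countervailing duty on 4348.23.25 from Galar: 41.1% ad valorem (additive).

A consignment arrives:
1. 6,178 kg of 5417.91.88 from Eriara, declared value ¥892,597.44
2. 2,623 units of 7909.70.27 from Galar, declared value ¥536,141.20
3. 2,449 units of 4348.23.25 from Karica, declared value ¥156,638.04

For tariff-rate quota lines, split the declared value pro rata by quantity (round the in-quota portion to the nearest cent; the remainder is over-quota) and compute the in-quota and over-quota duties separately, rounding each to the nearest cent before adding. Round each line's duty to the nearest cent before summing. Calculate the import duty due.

Line 1 (5417.91.88, Eriara, 6,178 kg, ¥892,597.44):
Code 5417.91.88 is under a tariff-rate quota (threshold 2,864 kg). In-quota: 2,864 kg at 6.5%; over-quota: 3,314 kg at 26.5%.
Pro-rata value split: in-quota = ¥892,597.44 × 2,864/6,178 = ¥413,790.72; over-quota = ¥892,597.44 − ¥413,790.72 = ¥478,806.72.
In-quota duty = ¥413,790.72 × 6.5% = ¥26,896.40. Over-quota duty = ¥478,806.72 × 26.5% = ¥126,883.78.
Line duty = ¥26,896.40 + ¥126,883.78 = ¥153,780.18.
Line 2 (7909.70.27, Galar, 2,623 units, ¥536,141.20):
Base rate for 7909.70.27 is ¥7.30/unit.
Duty = 2,623 × ¥7.30 = ¥19,147.90.
Line 3 (4348.23.25, Karica, 2,449 units, ¥156,638.04):
Base rate for 4348.23.25 is 9.5% + ¥2.99/unit.
Origin Karica qualifies under the Fenova–Karica agreement and 4348.23.25 is covered: preferential rate Free applies instead.
The additional-duty order on 4348.23.25 targets Galar, not Karica; it does not apply.
Duty = ¥156,638.04 × 0% = ¥0.00.
Total = ¥153,780.18 + ¥19,147.90 + ¥0.00 = ¥172,928.08.

¥172,928.08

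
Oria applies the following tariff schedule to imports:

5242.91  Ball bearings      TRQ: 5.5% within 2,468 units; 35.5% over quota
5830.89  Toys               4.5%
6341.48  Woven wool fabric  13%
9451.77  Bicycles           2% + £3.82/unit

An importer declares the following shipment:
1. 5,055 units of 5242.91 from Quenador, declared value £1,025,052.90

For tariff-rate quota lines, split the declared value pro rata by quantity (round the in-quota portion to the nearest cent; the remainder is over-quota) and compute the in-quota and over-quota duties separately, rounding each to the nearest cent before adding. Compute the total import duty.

Line 1 (5242.91, Quenador, 5,055 units, £1,025,052.90):
Code 5242.91 is under a tariff-rate quota (threshold 2,468 units). In-quota: 2,468 units at 5.5%; over-quota: 2,587 units at 35.5%.
Pro-rata value split: in-quota = £1,025,052.90 × 2,468/5,055 = £500,461.04; over-quota = £1,025,052.90 − £500,461.04 = £524,591.86.
In-quota duty = £500,461.04 × 5.5% = £27,525.36. Over-quota duty = £524,591.86 × 35.5% = £186,230.11.
Line duty = £27,525.36 + £186,230.11 = £213,755.47.

£213,755.47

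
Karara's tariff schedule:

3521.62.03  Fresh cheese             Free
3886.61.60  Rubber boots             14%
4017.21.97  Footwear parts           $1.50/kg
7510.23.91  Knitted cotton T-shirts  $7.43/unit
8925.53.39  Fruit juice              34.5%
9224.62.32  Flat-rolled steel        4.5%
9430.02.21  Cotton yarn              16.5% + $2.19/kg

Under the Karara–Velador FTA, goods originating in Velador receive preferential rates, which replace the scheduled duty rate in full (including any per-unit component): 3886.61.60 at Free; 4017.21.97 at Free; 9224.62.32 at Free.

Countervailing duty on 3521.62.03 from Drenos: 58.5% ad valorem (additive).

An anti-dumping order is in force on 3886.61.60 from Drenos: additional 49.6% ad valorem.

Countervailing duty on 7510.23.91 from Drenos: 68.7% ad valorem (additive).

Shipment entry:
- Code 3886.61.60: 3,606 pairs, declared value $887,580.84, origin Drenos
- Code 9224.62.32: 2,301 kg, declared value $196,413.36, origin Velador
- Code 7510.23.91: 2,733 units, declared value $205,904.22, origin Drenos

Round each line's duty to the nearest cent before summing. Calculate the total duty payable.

$726,263.80

Line 1 (3886.61.60, Drenos, 3,606 pairs, $887,580.84):
Base rate for 3886.61.60 is 14%.
3886.61.60 has an FTA preferential rate, but origin Drenos is not Velador; base rate stands.
Additional duty on 3886.61.60 from Drenos: +49.6%. Applied ad valorem rate: 14% + 49.6% = 63.6%.
Duty = $887,580.84 × 63.6% = $564,501.41.
Line 2 (9224.62.32, Velador, 2,301 kg, $196,413.36):
Base rate for 9224.62.32 is 4.5%.
Origin Velador qualifies under the Karara–Velador agreement and 9224.62.32 is covered: preferential rate Free applies instead.
Duty = $196,413.36 × 0% = $0.00.
Line 3 (7510.23.91, Drenos, 2,733 units, $205,904.22):
Base rate for 7510.23.91 is $7.43/unit.
Additional duty on 7510.23.91 from Drenos: +68.7% ad valorem. Applied ad valorem rate = 68.7%.
Duty = $205,904.22 × 68.7% + 2,733 × $7.43 = $161,762.39.
Total = $564,501.41 + $0.00 + $161,762.39 = $726,263.80.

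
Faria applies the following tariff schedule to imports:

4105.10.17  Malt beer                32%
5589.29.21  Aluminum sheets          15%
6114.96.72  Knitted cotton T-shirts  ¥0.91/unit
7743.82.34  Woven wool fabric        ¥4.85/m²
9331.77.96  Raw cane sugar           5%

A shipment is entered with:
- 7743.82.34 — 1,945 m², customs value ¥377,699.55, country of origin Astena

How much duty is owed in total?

¥9,433.25

Line 1 (7743.82.34, Astena, 1,945 m², ¥377,699.55):
Base rate for 7743.82.34 is ¥4.85/m².
Duty = 1,945 × ¥4.85 = ¥9,433.25.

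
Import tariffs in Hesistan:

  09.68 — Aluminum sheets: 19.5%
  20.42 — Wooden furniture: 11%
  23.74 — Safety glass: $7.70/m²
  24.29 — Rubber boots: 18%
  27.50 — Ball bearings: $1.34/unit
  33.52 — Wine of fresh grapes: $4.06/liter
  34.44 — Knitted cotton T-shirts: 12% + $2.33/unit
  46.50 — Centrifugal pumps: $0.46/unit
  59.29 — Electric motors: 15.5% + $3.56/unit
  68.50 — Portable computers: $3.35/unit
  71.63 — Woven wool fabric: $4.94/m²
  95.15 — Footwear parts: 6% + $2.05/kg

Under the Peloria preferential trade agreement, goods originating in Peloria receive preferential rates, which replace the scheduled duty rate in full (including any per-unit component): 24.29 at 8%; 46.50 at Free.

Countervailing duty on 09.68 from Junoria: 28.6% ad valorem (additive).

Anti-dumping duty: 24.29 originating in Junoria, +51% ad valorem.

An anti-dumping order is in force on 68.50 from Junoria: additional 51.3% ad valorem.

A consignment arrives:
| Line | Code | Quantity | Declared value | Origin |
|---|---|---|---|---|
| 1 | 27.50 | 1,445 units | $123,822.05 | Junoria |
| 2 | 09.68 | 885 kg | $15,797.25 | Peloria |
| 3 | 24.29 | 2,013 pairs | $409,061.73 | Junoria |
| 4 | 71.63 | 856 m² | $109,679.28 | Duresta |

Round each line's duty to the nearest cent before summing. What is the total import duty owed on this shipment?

Line 1 (27.50, Junoria, 1,445 units, $123,822.05):
Base rate for 27.50 is $1.34/unit.
Duty = 1,445 × $1.34 = $1,936.30.
Line 2 (09.68, Peloria, 885 kg, $15,797.25):
Base rate for 09.68 is 19.5%.
Origin Peloria is the FTA partner but 09.68 is not on the preference list; base rate stands.
The additional-duty order on 09.68 targets Junoria, not Peloria; it does not apply.
Duty = $15,797.25 × 19.5% = $3,080.46.
Line 3 (24.29, Junoria, 2,013 pairs, $409,061.73):
Base rate for 24.29 is 18%.
24.29 has an FTA preferential rate, but origin Junoria is not Peloria; base rate stands.
Additional duty on 24.29 from Junoria: +51%. Applied ad valorem rate: 18% + 51% = 69%.
Duty = $409,061.73 × 69% = $282,252.59.
Line 4 (71.63, Duresta, 856 m², $109,679.28):
Base rate for 71.63 is $4.94/m².
Duty = 856 × $4.94 = $4,228.64.
Total = $1,936.30 + $3,080.46 + $282,252.59 + $4,228.64 = $291,497.99.

$291,497.99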